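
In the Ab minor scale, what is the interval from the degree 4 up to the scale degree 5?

major second

Spelling the Ab minor scale: Ab Bb Cb Db Eb Fb Gb.
So we need the interval from Db up to Eb.
From Db to Eb is 2 semitones, exactly the major second.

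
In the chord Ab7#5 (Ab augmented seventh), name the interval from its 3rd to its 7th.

diminished fifth

Ab+7 is spelled Ab–C–E–Gb.
So we need the interval from C up to Gb.
From C to Gb: 6 semitones over a fifth = diminished.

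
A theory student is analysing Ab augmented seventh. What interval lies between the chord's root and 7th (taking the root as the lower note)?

Ab7#5 is spelled Ab–C–E–Gb.
That puts Ab below Gb.
7 letter names make it a seventh; at 10 semitones (a half step narrower than major) the quality is minor.

minor 7th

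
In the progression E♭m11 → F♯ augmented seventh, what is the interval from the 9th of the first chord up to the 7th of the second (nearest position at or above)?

M7

The 9th of E♭m11 is F; the 7th of F♯ augmented seventh is E.
From F to E is 11 semitones, exactly the major seventh.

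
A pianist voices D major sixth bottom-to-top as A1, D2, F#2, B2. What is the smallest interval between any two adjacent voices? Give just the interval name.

Adjacent intervals: A1→D2 = perfect fourth; D2→F#2 = major third; F#2→B2 = perfect fourth.
The smallest is D2 to F#2, a major third (4 semitones).

major 3rd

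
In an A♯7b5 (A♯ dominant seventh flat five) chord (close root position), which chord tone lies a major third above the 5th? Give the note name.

G#

A♯7b5 (A♯ dominant seventh flat five): A♯–C𝄪–E–G♯.
The 5th is E. A major third above E is G♯.
G♯ is the chord's 7th.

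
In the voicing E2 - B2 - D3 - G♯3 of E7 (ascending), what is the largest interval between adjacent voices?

Adjacent intervals: E2→B2 = perfect fifth; B2→D3 = minor third; D3→G♯3 = augmented fourth.
The largest is E2 to B2, a perfect fifth (7 semitones).

perfect fifth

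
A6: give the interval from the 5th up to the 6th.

Spelling the chord: A-C♯-E-F♯.
That puts E below F♯.
From E to F♯ is 2 semitones, exactly the major second.

major second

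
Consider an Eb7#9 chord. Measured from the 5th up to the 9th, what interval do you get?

The chord tones of Eb dominant seventh sharp nine are Eb-G-Bb-Db-F#.
So we need the interval from Bb up to F#.
From Bb to F#: 8 semitones over a fifth = augmented.

augmented 5th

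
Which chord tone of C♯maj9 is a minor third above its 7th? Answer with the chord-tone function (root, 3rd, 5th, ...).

9th

The chord tones of C♯maj9 (C♯ major ninth) are C♯–E♯–G♯–B♯–D♯.
The 7th is B♯. A minor third above B♯ is D♯.
D♯ is the chord's 9th.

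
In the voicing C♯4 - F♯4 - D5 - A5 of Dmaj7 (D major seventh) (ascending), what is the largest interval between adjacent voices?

minor sixth

Adjacent intervals: C♯4→F♯4 = perfect fourth; F♯4→D5 = minor sixth; D5→A5 = perfect fifth.
The largest is F♯4 to D5, a minor sixth (8 semitones).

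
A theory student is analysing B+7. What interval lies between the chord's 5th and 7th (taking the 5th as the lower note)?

d3

The chord tones of Baug7 (B augmented seventh) are B–D#–F##–A.
That puts F## below A.
3 letter names make it a third; at 2 semitones (a whole step narrower than major) the quality is diminished.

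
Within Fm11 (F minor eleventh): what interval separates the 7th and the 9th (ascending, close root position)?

major third

The chord tones of Fm11 are F-Ab-C-Eb-G-Bb.
That puts Eb below G.
From Eb to G is 4 semitones, exactly the major third.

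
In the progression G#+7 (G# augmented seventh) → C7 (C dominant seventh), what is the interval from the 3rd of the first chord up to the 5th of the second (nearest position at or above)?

G#+7 (G# augmented seventh) has B# as its 3rd, and C7 (C dominant seventh) has G as its 5th.
B# up to G is 7 semitones, a whole step narrower than a major sixth, so the interval is diminished.

diminished 6th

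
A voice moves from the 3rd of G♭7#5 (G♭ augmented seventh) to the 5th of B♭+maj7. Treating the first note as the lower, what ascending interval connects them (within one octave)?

augmented fifth

G♭7#5 (G♭ augmented seventh) has B♭ as its 3rd, and B♭+maj7 has F♯ as its 5th.
B♭ up to F♯ is 8 semitones, a half step wider than a perfect fifth, so the interval is augmented.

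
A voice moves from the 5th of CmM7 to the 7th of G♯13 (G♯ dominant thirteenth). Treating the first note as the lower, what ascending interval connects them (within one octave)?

The 5th of CmM7 is G; the 7th of G♯13 (G♯ dominant thirteenth) is F♯.
From G to F♯ is 11 semitones, exactly the major seventh.

M7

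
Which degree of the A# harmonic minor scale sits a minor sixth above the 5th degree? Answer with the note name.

C#

The scale is A# B# C# D# E# F# G##.
The 5th degree is E#; a minor sixth above that is C# — scale degree 3.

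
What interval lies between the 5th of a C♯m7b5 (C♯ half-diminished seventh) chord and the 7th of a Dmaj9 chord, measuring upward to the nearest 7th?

C♯m7b5 (C♯ half-diminished seventh) has G as its 5th, and Dmaj9 has C♯ as its 7th.
From G to C♯: 6 semitones over a fourth = augmented.

augmented 4th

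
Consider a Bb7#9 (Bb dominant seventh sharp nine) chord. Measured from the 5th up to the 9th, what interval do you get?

Spelling the chord: Bb, D, F, Ab, C#.
That puts F below C#.
From F to C#: 8 semitones over a fifth = augmented.

augmented 5th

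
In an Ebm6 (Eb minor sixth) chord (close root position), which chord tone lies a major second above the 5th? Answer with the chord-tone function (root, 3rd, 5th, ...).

6th

Ebmin6: Eb–Gb–Bb–C.
The 5th is Bb. A major second above Bb is C.
C is the chord's 6th.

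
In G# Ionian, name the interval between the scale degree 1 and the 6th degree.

M6

The scale runs G# A# B# C# D# E# F##.
That puts G# below E#.
Counting 6 letters and 9 half steps from G# gives a major sixth.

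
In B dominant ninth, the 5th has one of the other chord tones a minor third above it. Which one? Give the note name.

A

The chord tones of B dominant ninth are B-D#-F#-A-C#.
The 5th is F#. A minor third above F# is A.
A is the chord's 7th.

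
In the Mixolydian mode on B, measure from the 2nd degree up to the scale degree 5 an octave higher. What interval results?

perfect eleventh

The scale runs B C# D# E F# G# A.
That puts C# below F#.
C# up to F# spans 11 letter names and 17 semitones — a perfect eleventh.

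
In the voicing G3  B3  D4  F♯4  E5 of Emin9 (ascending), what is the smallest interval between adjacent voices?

minor third

Adjacent intervals: G3→B3 = major third; B3→D4 = minor third; D4→F♯4 = major third; F♯4→E5 = minor seventh.
The smallest is B3 to D4, a minor third (3 semitones).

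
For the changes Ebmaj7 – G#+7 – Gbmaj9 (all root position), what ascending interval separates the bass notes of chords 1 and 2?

augmented 3rd

The roots are Eb and G#.
3 letter names make it a third; at 5 semitones (a half step wider than major) the quality is augmented.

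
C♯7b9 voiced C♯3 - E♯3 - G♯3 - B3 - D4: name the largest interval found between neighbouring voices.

major 3rd

Adjacent intervals: C♯3→E♯3 = major third; E♯3→G♯3 = minor third; G♯3→B3 = minor third; B3→D4 = minor third.
The largest is C♯3 to E♯3, a major third (4 semitones).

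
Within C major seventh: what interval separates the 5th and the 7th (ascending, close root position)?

The chord tones of Cmaj7 (C major seventh) are C, E, G, B.
So we need the interval from G up to B.
G up to B spans 3 letter names and 4 semitones — a major third.

major third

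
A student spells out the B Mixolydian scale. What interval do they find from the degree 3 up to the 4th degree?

minor 2nd

The scale runs B C♯ D♯ E F♯ G♯ A.
Degree 3 = D♯; degree 4 = E.
D♯ up to E is 1 semitone, a half step narrower than a major second, so the interval is minor.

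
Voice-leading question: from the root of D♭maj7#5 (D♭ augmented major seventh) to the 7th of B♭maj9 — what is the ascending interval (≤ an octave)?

D♭maj7#5 (D♭ augmented major seventh) has D♭ as its root, and B♭maj9 has A as its 7th.
From D♭ to A: 8 semitones over a fifth = augmented.

A5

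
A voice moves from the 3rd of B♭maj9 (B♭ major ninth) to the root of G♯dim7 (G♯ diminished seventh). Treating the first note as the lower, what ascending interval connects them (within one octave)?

The 3rd of B♭maj9 (B♭ major ninth) is D; the root of G♯dim7 (G♯ diminished seventh) is G♯.
D up to G♯ is 6 semitones, a half step wider than a perfect fourth, so the interval is augmented.

augmented 4th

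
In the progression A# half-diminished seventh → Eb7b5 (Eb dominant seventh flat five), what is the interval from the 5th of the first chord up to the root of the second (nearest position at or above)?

d8

A# half-diminished seventh has E as its 5th, and Eb7b5 (Eb dominant seventh flat five) has Eb as its root.
8 letter names make it an octave; at 11 semitones (a half step narrower than perfect) the quality is diminished.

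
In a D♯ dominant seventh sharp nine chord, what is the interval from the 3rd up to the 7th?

Spelling the chord: D♯ F𝄪 A♯ C♯ E𝄪.
So we need the interval from F𝄪 up to C♯.
From F𝄪 to C♯: 6 semitones over a fifth = diminished.

diminished 5th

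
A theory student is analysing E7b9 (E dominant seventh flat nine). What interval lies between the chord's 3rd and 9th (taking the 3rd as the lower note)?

diminished 7th

Spelling the chord: E–G#–B–D–F.
That puts G# below F.
G# up to F is 9 semitones, a whole step narrower than a major seventh, so the interval is diminished.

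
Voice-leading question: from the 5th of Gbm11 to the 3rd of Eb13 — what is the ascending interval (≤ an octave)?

augmented 4th

Gbm11 has Db as its 5th, and Eb13 has G as its 3rd.
4 letter names make it a fourth; at 6 semitones (a half step wider than perfect) the quality is augmented.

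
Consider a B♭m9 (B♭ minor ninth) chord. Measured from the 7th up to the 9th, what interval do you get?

M3

The chord tones of B♭m9 are B♭-D♭-F-A♭-C.
So we need the interval from A♭ up to C.
A♭ up to C spans 3 letter names and 4 semitones — a major third.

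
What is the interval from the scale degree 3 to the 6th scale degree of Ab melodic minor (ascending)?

augmented fourth

Ab melodic minor: Ab Bb Cb Db Eb F G.
That puts Cb below F.
From Cb to F: 6 semitones over a fourth = augmented.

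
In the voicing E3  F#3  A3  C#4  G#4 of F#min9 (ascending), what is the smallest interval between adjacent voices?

major second

Adjacent intervals: E3→F#3 = major second; F#3→A3 = minor third; A3→C#4 = major third; C#4→G#4 = perfect fifth.
The smallest is E3 to F#3, a major second (2 semitones).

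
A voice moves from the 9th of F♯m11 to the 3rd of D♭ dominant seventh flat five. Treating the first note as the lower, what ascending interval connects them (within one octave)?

diminished seventh

F♯m11 has G♯ as its 9th, and D♭ dominant seventh flat five has F as its 3rd.
G♯ up to F is 9 semitones, a whole step narrower than a major seventh, so the interval is diminished.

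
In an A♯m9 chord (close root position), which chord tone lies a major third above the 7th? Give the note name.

A♯m9: A♯ C♯ E♯ G♯ B♯.
The 7th is G♯. A major third above G♯ is B♯.
B♯ is the chord's 9th.

B#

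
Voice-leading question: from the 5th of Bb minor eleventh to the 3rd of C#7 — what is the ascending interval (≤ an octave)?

Bb minor eleventh has F as its 5th, and C#7 has E# as its 3rd.
7 letter names make it a seventh; at 12 semitones (a half step wider than major) the quality is augmented.

augmented seventh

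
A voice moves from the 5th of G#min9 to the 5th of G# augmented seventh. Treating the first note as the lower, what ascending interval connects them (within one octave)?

G#min9 has D# as its 5th, and G# augmented seventh has D## as its 5th.
D# up to D## is 1 semitone, a half step wider than a perfect unison, so the interval is augmented.

augmented 1st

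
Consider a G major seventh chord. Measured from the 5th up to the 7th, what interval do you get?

The chord tones of GΔ7 (G major seventh) are G-B-D-F#.
That puts D below F#.
Counting 3 letters and 4 half steps from D gives a major third.

major third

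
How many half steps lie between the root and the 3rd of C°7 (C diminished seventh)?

The chord tones of C°7 (C diminished seventh) are C, Eb, Gb, Bbb.
C to Eb is a minor third: 3 semitones.

3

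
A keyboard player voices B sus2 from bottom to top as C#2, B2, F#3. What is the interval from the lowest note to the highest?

P11

The outer voices are C#2 and F#3.
C# up to F# spans 11 letter names and 17 semitones — a perfect eleventh.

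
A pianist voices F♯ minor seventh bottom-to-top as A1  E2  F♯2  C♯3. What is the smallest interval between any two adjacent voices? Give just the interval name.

M2

Adjacent intervals: A1→E2 = perfect fifth; E2→F♯2 = major second; F♯2→C♯3 = perfect fifth.
The smallest is E2 to F♯2, a major second (2 semitones).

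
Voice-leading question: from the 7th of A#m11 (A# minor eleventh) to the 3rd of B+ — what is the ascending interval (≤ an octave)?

perfect fifth

A#m11 (A# minor eleventh) has G# as its 7th, and B+ has D# as its 3rd.
From G# to D# is 7 semitones, exactly the perfect fifth.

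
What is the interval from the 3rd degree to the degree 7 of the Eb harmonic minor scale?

Spelling the Eb harmonic minor scale: Eb F Gb Ab Bb Cb D.
That puts Gb below D.
Gb up to D is 8 semitones, a half step wider than a perfect fifth, so the interval is augmented.

augmented fifth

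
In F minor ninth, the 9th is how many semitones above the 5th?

Fm9 (F minor ninth) is spelled F, Ab, C, Eb, G.
C to G is a perfect fifth: 7 semitones.

7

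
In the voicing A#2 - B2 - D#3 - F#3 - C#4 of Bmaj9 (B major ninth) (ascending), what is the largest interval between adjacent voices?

Adjacent intervals: A#2→B2 = minor second; B2→D#3 = major third; D#3→F#3 = minor third; F#3→C#4 = perfect fifth.
The largest is F#3 to C#4, a perfect fifth (7 semitones).

perfect 5th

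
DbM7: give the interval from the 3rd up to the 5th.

DbΔ7 (Db major seventh) is spelled Db F Ab C.
So we need the interval from F up to Ab.
F up to Ab is 3 semitones, a half step narrower than a major third, so the interval is minor.

minor 3rd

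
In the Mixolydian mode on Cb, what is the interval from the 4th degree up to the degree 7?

Cb mixolydian: Cb Db Eb Fb Gb Ab Bbb.
So we need the interval from Fb up to Bbb.
Fb up to Bbb spans 4 letter names and 5 semitones — a perfect fourth.

P4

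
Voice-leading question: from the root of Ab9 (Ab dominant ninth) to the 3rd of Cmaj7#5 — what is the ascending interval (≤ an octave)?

augmented 5th

The root of Ab9 (Ab dominant ninth) is Ab; the 3rd of Cmaj7#5 is E.
5 letter names make it a fifth; at 8 semitones (a half step wider than perfect) the quality is augmented.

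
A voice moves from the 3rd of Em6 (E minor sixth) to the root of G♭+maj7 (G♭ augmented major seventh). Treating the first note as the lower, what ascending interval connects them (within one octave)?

Em6 (E minor sixth) has G as its 3rd, and G♭+maj7 (G♭ augmented major seventh) has G♭ as its root.
8 letter names make it an octave; at 11 semitones (a half step narrower than perfect) the quality is diminished.

diminished octave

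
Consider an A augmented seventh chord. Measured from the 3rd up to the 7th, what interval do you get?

diminished 5th

The chord tones of A7#5 are A C# E# G.
3rd = C#; 7th = G.
C# up to G is 6 semitones, a half step narrower than a perfect fifth, so the interval is diminished.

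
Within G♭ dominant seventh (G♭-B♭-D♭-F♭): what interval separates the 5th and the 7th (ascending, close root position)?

minor third

So we need the interval from D♭ up to F♭.
3 letter names make it a third; at 3 semitones (a half step narrower than major) the quality is minor.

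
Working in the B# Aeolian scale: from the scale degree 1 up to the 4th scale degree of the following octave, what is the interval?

Spelling the B# Aeolian scale: B# C## D# E# F## G# A#.
Scale degree 1 = B#; 4th degree (up an octave) = E#.
B# up to E# spans 11 letter names and 17 semitones — a perfect eleventh.

perfect 11th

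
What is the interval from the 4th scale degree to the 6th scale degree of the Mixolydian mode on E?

major third

The scale runs E F# G# A B C# D.
4th scale degree = A; degree 6 = C#.
Counting 3 letters and 4 half steps from A gives a major third.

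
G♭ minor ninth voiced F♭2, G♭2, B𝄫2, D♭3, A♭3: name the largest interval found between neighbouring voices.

P5

Adjacent intervals: F♭2→G♭2 = major second; G♭2→B𝄫2 = minor third; B𝄫2→D♭3 = major third; D♭3→A♭3 = perfect fifth.
The largest is D♭3 to A♭3, a perfect fifth (7 semitones).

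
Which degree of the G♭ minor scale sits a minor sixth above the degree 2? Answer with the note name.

The scale is G♭ A♭ B𝄫 C♭ D♭ E𝄫 F♭.
The degree 2 is A♭; a minor sixth above that is F♭ — scale degree 7.

Fb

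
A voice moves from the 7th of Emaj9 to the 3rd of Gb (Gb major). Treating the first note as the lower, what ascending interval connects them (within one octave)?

The 7th of Emaj9 is D#; the 3rd of Gb (Gb major) is Bb.
D# up to Bb is 7 semitones, a whole step narrower than a major sixth, so the interval is diminished.

d6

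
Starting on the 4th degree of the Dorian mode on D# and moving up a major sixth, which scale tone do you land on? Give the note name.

The scale is D# E# F# G# A# B# C#.
The 4th degree is G#; a major sixth above that is E# — scale degree 2.

E#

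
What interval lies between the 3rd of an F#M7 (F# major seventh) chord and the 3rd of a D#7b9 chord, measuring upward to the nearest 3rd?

F#M7 (F# major seventh) has A# as its 3rd, and D#7b9 has F## as its 3rd.
From A# to F## is 9 semitones, exactly the major sixth.

major sixth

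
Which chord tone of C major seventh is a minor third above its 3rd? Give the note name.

Spelling the chord: C-E-G-B.
The 3rd is E. A minor third above E is G.
G is the chord's 5th.

G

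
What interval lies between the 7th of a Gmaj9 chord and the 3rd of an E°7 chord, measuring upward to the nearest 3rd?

minor second

Gmaj9 has F♯ as its 7th, and E°7 has G as its 3rd.
2 letter names make it a second; at 1 semitone (a half step narrower than major) the quality is minor.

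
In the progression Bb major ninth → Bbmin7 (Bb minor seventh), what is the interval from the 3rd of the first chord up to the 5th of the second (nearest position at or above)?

minor third

Bb major ninth has D as its 3rd, and Bbmin7 (Bb minor seventh) has F as its 5th.
From D to F: 3 semitones over a third = minor.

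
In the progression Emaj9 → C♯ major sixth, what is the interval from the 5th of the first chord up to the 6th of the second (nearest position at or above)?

The 5th of Emaj9 is B; the 6th of C♯ major sixth is A♯.
B up to A♯ spans 7 letter names and 11 semitones — a major seventh.

M7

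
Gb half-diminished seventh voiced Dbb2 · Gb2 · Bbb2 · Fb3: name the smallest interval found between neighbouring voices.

m3

Adjacent intervals: Dbb2→Gb2 = augmented fourth; Gb2→Bbb2 = minor third; Bbb2→Fb3 = perfect fifth.
The smallest is Gb2 to Bbb2, a minor third (3 semitones).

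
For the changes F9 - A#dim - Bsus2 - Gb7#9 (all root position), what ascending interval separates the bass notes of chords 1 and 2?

The roots are F and A#.
3 letter names make it a third; at 5 semitones (a half step wider than major) the quality is augmented.

augmented 3rd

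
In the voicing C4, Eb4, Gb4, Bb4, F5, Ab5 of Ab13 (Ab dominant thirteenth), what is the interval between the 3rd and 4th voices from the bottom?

Those voices are Gb4 and Bb4.
From Gb to Bb is 4 semitones, exactly the major third.

major third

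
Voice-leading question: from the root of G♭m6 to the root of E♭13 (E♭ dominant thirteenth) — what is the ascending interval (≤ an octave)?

major sixth

The root of G♭m6 is G♭; the root of E♭13 (E♭ dominant thirteenth) is E♭.
Counting 6 letters and 9 half steps from G♭ gives a major sixth.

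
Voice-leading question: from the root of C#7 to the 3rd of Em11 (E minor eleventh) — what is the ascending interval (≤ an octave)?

d5

The root of C#7 is C#; the 3rd of Em11 (E minor eleventh) is G.
5 letter names make it a fifth; at 6 semitones (a half step narrower than perfect) the quality is diminished.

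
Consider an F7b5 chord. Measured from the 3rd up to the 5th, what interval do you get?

d3

F7b5 (F dominant seventh flat five) is spelled F, A, Cb, Eb.
3rd = A; 5th = Cb.
From A to Cb: 2 semitones over a third = diminished.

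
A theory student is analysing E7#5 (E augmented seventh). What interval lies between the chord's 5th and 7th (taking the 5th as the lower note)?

The chord tones of E augmented seventh are E G♯ B♯ D.
5th = B♯; 7th = D.
From B♯ to D: 2 semitones over a third = diminished.

diminished third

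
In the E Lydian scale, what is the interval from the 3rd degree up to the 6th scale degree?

perfect 4th

The scale runs E F# G# A# B C# D#.
That puts G# below C#.
G# up to C# spans 4 letter names and 5 semitones — a perfect fourth.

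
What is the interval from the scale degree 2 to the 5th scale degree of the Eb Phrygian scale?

augmented 4th

The scale runs Eb Fb Gb Ab Bb Cb Db.
Scale degree 2 = Fb; 5th degree = Bb.
4 letter names make it a fourth; at 6 semitones (a half step wider than perfect) the quality is augmented.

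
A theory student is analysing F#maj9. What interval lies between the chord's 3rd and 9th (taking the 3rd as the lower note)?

minor 7th

F#maj9 (F# major ninth): F#, A#, C#, E#, G#.
The 3rd is A# and the 9th is G#.
7 letter names make it a seventh; at 10 semitones (a half step narrower than major) the quality is minor.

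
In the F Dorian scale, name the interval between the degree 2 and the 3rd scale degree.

Spelling the F Dorian scale: F G Ab Bb C D Eb.
That puts G below Ab.
From G to Ab: 1 semitone over a second = minor.

minor second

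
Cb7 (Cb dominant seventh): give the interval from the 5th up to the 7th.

Cb7: Cb–Eb–Gb–Bbb.
That puts Gb below Bbb.
From Gb to Bbb: 3 semitones over a third = minor.

minor third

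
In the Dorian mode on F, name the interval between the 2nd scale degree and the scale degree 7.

minor sixth

The scale runs F G Ab Bb C D Eb.
That puts G below Eb.
G up to Eb is 8 semitones, a half step narrower than a major sixth, so the interval is minor.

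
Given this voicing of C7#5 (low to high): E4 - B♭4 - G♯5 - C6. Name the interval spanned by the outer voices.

minor thirteenth

The outer voices are E4 and C6.
From E to C: 20 semitones over a thirteenth = minor.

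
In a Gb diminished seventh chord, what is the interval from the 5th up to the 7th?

m3

Gbdim7 is spelled Gb Bbb Dbb Fbb.
That puts Dbb below Fbb.
Dbb up to Fbb is 3 semitones, a half step narrower than a major third, so the interval is minor.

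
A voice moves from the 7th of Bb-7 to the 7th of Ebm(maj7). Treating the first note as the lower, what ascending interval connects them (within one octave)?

augmented fourth

The 7th of Bb-7 is Ab; the 7th of Ebm(maj7) is D.
4 letter names make it a fourth; at 6 semitones (a half step wider than perfect) the quality is augmented.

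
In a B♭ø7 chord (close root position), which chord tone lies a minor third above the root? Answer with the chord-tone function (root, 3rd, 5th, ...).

3rd

The chord tones of B♭m7b5 are B♭–D♭–F♭–A♭.
The root is B♭. A minor third above B♭ is D♭.
D♭ is the chord's 3rd.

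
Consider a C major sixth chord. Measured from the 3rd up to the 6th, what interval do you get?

P4

The chord tones of C6 are C E G A.
3rd = E; 6th = A.
E up to A spans 4 letter names and 5 semitones — a perfect fourth.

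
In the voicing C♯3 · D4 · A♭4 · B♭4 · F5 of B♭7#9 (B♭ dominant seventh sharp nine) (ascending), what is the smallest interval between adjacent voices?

Adjacent intervals: C♯3→D4 = minor ninth; D4→A♭4 = diminished fifth; A♭4→B♭4 = major second; B♭4→F5 = perfect fifth.
The smallest is A♭4 to B♭4, a major second (2 semitones).

major 2nd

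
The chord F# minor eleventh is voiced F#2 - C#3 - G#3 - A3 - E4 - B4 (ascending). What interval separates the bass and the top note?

The outer voices are F#2 and B4.
From F# to B is 29 semitones, exactly the perfect 18th.

perfect 18th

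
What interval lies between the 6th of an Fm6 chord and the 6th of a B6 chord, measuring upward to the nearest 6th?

A4

The 6th of Fm6 is D; the 6th of B6 is G#.
D up to G# is 6 semitones, a half step wider than a perfect fourth, so the interval is augmented.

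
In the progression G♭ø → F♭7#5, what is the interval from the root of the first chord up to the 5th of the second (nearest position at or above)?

augmented fourth

G♭ø has G♭ as its root, and F♭7#5 has C as its 5th.
4 letter names make it a fourth; at 6 semitones (a half step wider than perfect) the quality is augmented.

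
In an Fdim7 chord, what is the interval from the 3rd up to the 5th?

Spelling the chord: F–Ab–Cb–Ebb.
3rd = Ab; 5th = Cb.
From Ab to Cb: 3 semitones over a third = minor.

m3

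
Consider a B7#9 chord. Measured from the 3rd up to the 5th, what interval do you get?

minor third

B7#9 (B dominant seventh sharp nine) is spelled B D♯ F♯ A C𝄪.
So we need the interval from D♯ up to F♯.
3 letter names make it a third; at 3 semitones (a half step narrower than major) the quality is minor.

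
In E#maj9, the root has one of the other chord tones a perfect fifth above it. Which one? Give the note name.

B#

Spelling the chord: E#-G##-B#-D##-F##.
The root is E#. A perfect fifth above E# is B#.
B# is the chord's 5th.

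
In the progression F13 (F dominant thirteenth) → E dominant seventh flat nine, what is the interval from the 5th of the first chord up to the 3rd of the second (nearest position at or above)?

augmented 5th

The 5th of F13 (F dominant thirteenth) is C; the 3rd of E dominant seventh flat nine is G#.
5 letter names make it a fifth; at 8 semitones (a half step wider than perfect) the quality is augmented.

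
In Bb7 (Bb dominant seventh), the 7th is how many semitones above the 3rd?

6

The chord tones of Bb7 are Bb–D–F–Ab.
D to Ab is a diminished fifth: 6 semitones.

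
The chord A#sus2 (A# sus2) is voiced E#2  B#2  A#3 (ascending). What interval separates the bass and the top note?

The outer voices are E#2 and A#3.
E# up to A# spans 11 letter names and 17 semitones — a perfect eleventh.

perfect eleventh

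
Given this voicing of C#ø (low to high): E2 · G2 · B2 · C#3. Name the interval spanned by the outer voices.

The outer voices are E2 and C#3.
Counting 6 letters and 9 half steps from E gives a major sixth.

major 6th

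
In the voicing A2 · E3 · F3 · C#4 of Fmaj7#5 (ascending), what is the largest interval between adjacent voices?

augmented fifth

Adjacent intervals: A2→E3 = perfect fifth; E3→F3 = minor second; F3→C#4 = augmented fifth.
The largest is F3 to C#4, an augmented fifth (8 semitones).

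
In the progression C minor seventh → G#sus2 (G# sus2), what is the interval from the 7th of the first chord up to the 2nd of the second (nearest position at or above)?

augmented seventh

C minor seventh has Bb as its 7th, and G#sus2 (G# sus2) has A# as its 2nd.
From Bb to A#: 12 semitones over a seventh = augmented.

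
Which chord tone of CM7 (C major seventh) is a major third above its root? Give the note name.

CΔ7: C, E, G, B.
The root is C. A major third above C is E.
E is the chord's 3rd.

E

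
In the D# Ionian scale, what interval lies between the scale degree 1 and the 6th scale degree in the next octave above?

Spelling the D# Ionian scale: D# E# F## G# A# B# C##.
That puts D# below B#.
From D# to B# is 21 semitones, exactly the major thirteenth.

major 13th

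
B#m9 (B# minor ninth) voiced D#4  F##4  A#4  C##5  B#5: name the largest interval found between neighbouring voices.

minor seventh

Adjacent intervals: D#4→F##4 = major third; F##4→A#4 = minor third; A#4→C##5 = major third; C##5→B#5 = minor seventh.
The largest is C##5 to B#5, a minor seventh (10 semitones).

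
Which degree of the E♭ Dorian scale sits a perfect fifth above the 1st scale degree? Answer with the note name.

The scale is E♭ F G♭ A♭ B♭ C D♭.
The 1st scale degree is E♭; a perfect fifth above that is B♭ — scale degree 5.

Bb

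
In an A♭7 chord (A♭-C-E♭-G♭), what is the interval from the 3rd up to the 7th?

diminished 5th

So we need the interval from C up to G♭.
C up to G♭ is 6 semitones, a half step narrower than a perfect fifth, so the interval is diminished.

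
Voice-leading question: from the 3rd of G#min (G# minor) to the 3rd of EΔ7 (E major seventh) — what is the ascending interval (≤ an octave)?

The 3rd of G#min (G# minor) is B; the 3rd of EΔ7 (E major seventh) is G#.
B up to G# spans 6 letter names and 9 semitones — a major sixth.

major sixth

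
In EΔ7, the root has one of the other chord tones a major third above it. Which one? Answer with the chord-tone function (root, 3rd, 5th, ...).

3rd

EΔ7: E, G#, B, D#.
The root is E. A major third above E is G#.
G# is the chord's 3rd.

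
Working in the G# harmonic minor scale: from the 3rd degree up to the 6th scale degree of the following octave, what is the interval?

G# harmonic minor: G# A# B C# D# E F##.
That puts B below E.
B up to E spans 11 letter names and 17 semitones — a perfect eleventh.

perfect 11th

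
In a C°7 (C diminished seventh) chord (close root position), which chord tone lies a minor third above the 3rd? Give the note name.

C diminished seventh is spelled C–Eb–Gb–Bbb.
The 3rd is Eb. A minor third above Eb is Gb.
Gb is the chord's 5th.

Gb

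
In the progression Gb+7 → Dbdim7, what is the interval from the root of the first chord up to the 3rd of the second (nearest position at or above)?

minor seventh

The root of Gb+7 is Gb; the 3rd of Dbdim7 is Fb.
Gb up to Fb is 10 semitones, a half step narrower than a major seventh, so the interval is minor.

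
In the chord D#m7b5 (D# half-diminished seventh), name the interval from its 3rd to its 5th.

minor third

D#m7b5 (D# half-diminished seventh): D#-F#-A-C#.
The 3rd is F# and the 5th is A.
F# up to A is 3 semitones, a half step narrower than a major third, so the interval is minor.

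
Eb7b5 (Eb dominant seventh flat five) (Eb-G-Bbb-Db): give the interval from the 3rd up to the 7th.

d5

So we need the interval from G up to Db.
From G to Db: 6 semitones over a fifth = diminished.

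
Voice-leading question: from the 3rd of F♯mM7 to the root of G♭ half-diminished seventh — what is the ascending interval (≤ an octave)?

d7

F♯mM7 has A as its 3rd, and G♭ half-diminished seventh has G♭ as its root.
From A to G♭: 9 semitones over a seventh = diminished.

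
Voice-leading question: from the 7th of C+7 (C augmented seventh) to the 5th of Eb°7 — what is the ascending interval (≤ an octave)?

diminished octave

The 7th of C+7 (C augmented seventh) is Bb; the 5th of Eb°7 is Bbb.
From Bb to Bbb: 11 semitones over an octave = diminished.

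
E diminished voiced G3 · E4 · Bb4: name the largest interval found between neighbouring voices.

Adjacent intervals: G3→E4 = major sixth; E4→Bb4 = diminished fifth.
The largest is G3 to E4, a major sixth (9 semitones).

major 6th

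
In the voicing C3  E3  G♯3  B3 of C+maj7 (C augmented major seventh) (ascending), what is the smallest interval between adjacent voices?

Adjacent intervals: C3→E3 = major third; E3→G♯3 = major third; G♯3→B3 = minor third.
The smallest is G♯3 to B3, a minor third (3 semitones).

minor third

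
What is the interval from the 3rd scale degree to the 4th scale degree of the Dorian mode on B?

major 2nd

The scale runs B C♯ D E F♯ G♯ A.
The 3rd scale degree is D and the scale degree 4 is E.
Counting 2 letters and 2 half steps from D gives a major second.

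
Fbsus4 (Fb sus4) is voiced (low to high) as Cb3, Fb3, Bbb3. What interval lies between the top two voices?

perfect 4th

Those voices are Fb3 and Bbb3.
Counting 4 letters and 5 half steps from Fb gives a perfect fourth.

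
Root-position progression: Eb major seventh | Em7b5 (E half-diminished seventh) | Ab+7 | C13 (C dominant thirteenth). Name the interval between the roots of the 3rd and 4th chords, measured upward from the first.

The roots are Ab and C.
Ab up to C spans 3 letter names and 4 semitones — a major third.

major third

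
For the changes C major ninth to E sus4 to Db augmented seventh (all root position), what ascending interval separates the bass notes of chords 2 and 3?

d7

The roots are E and Db.
From E to Db: 9 semitones over a seventh = diminished.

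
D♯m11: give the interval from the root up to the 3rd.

Spelling the chord: D♯–F♯–A♯–C♯–E♯–G♯.
That puts D♯ below F♯.
3 letter names make it a third; at 3 semitones (a half step narrower than major) the quality is minor.

minor third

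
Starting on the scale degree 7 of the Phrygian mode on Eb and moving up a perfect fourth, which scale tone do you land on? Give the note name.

Gb

The scale is Eb Fb Gb Ab Bb Cb Db.
The scale degree 7 is Db; a perfect fourth above that is Gb — scale degree 3.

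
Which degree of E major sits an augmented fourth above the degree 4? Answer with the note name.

The scale is E F# G# A B C# D#.
The degree 4 is A; an augmented fourth above that is D# — scale degree 7.

D#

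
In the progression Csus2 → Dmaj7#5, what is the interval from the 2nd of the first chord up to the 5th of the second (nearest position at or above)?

augmented 5th

The 2nd of Csus2 is D; the 5th of Dmaj7#5 is A♯.
From D to A♯: 8 semitones over a fifth = augmented.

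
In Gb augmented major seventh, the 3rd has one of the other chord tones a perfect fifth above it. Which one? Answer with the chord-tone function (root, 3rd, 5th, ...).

7th

Gb+maj7 (Gb augmented major seventh): Gb–Bb–D–F.
The 3rd is Bb. A perfect fifth above Bb is F.
F is the chord's 7th.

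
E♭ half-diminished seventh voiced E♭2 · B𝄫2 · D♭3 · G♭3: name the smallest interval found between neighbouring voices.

major third

Adjacent intervals: E♭2→B𝄫2 = diminished fifth; B𝄫2→D♭3 = major third; D♭3→G♭3 = perfect fourth.
The smallest is B𝄫2 to D♭3, a major third (4 semitones).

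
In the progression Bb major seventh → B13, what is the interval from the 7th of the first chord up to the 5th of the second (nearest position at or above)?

The 7th of Bb major seventh is A; the 5th of B13 is F#.
From A to F# is 9 semitones, exactly the major sixth.

major sixth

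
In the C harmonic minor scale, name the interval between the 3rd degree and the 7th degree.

augmented 5th

Spelling the C harmonic minor scale: C D E♭ F G A♭ B.
3rd degree = E♭; 7th scale degree = B.
5 letter names make it a fifth; at 8 semitones (a half step wider than perfect) the quality is augmented.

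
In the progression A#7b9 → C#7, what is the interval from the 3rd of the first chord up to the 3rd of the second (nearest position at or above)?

A#7b9 has C## as its 3rd, and C#7 has E# as its 3rd.
3 letter names make it a third; at 3 semitones (a half step narrower than major) the quality is minor.

minor 3rd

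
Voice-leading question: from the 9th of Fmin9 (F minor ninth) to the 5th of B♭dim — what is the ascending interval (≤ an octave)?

The 9th of Fmin9 (F minor ninth) is G; the 5th of B♭dim is F♭.
From G to F♭: 9 semitones over a seventh = diminished.

diminished seventh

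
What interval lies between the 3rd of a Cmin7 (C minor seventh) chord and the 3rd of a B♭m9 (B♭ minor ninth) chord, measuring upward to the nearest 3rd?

minor seventh

Cmin7 (C minor seventh) has E♭ as its 3rd, and B♭m9 (B♭ minor ninth) has D♭ as its 3rd.
7 letter names make it a seventh; at 10 semitones (a half step narrower than major) the quality is minor.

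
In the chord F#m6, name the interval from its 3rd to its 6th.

augmented fourth

Spelling the chord: F#-A-C#-D#.
3rd = A; 6th = D#.
From A to D#: 6 semitones over a fourth = augmented.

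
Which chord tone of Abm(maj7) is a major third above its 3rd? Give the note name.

The chord tones of Ab minor-major seventh are Ab-Cb-Eb-G.
The 3rd is Cb. A major third above Cb is Eb.
Eb is the chord's 5th.

Eb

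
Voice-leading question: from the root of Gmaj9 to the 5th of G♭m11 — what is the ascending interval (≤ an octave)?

d5

The root of Gmaj9 is G; the 5th of G♭m11 is D♭.
5 letter names make it a fifth; at 6 semitones (a half step narrower than perfect) the quality is diminished.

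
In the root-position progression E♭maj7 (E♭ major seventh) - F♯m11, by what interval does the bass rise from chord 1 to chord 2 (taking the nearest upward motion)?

augmented second

The roots are E♭ and F♯.
2 letter names make it a second; at 3 semitones (a half step wider than major) the quality is augmented.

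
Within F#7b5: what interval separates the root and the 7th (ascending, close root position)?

F#7b5 (F# dominant seventh flat five) is spelled F#, A#, C, E.
That puts F# below E.
7 letter names make it a seventh; at 10 semitones (a half step narrower than major) the quality is minor.

minor 7th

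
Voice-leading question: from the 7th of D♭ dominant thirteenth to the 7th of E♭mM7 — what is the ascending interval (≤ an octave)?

D♭ dominant thirteenth has C♭ as its 7th, and E♭mM7 has D as its 7th.
C♭ up to D is 3 semitones, a half step wider than a major second, so the interval is augmented.

augmented 2nd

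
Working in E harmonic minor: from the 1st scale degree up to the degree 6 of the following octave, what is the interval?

minor 13th

E harmonic minor: E F# G A B C D#.
That puts E below C.
E up to C is 20 semitones, a half step narrower than a major thirteenth, so the interval is minor.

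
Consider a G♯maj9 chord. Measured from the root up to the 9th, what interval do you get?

G♯ major ninth: G♯-B♯-D♯-F𝄪-A♯.
So we need the interval from G♯ up to A♯.
From G♯ to A♯ is 14 semitones, exactly the major ninth.

M9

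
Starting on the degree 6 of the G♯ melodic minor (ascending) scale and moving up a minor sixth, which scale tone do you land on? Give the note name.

C#

The scale is G♯ A♯ B C♯ D♯ E♯ F𝄪.
The degree 6 is E♯; a minor sixth above that is C♯ — scale degree 4.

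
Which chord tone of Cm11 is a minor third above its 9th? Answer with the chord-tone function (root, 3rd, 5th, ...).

11th

C minor eleventh: C–Eb–G–Bb–D–F.
The 9th is D. A minor third above D is F.
F is the chord's 11th.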